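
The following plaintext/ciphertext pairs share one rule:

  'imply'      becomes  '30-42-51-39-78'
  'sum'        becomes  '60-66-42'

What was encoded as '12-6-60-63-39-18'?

Each letter becomes 3×(its alphabet position, a=1..z=26) + 3.
Undoing it on 12-6-60-63-39-18: 12→(12−3)÷3=3=c, 6→(6−3)÷3=1=a, 60→(60−3)÷3=19=s, 63→(63−3)÷3=20=t, 39→(39−3)÷3=12=l, 18→(18−3)÷3=5=e.

castle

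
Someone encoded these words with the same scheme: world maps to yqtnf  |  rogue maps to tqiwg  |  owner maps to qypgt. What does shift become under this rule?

This is a Caesar cipher with shift 2.
For shift: s+2=u, h+2=j, i+2=k, f+2=h, t+2=v.

ujkhv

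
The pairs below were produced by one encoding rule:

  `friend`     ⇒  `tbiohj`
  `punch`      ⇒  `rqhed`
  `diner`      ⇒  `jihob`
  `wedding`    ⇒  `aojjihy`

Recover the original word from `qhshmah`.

unknown

Treating letters as 0–25, the rule is x ↦ 5x + 20 (mod 26).
Decoding qhshmah: q(16)→21·(16−20)≡20=u; h(7)→21·(7−20)≡13=n; s(18)→21·(18−20)≡10=k; h(7)→21·(7−20)≡13=n; m(12)→21·(12−20)≡14=o; a(0)→21·(0−20)≡22=w; h(7)→21·(7−20)≡13=n (all mod 26).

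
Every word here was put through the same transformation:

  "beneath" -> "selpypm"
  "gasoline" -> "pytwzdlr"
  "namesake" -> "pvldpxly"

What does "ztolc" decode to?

Read the word backwards and shift each letter +11.
Decoding ztolc: shift back: z−11=o, t−11=i, o−11=d, l−11=a, c−11=r → oidar; then reverse → radio.

radio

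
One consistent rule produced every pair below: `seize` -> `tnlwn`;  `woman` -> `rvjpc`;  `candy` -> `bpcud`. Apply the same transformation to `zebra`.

wniap

Each letter's alphabet position (a=0..z=25) is mapped through 19·x+15 mod 26 — an affine cipher.
Applying it to zebra: z(25)→19·25+15≡22=w; e(4)→19·4+15≡13=n; b(1)→19·1+15≡8=i; r(17)→19·17+15≡0=a; a(0)→19·0+15≡15=p (all mod 26).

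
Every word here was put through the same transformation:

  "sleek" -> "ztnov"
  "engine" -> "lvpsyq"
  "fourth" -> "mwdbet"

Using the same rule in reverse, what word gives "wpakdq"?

The shift increases by 1 at each position, starting from +7: 7, 8, 9, ….
Reversing it on wpakdq: w−7=p, p−8=h, a−9=r, k−10=a, d−11=s, q−12=e.

phrase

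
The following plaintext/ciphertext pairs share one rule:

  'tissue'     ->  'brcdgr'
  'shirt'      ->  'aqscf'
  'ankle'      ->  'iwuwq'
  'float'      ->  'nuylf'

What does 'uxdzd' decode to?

motor

In tissue: t→b is +8, i→r is +9, s→c is +10, s→d is +11 — the shift increases by 1 each position. Letter i (0-indexed) is shifted by i+8, so successive shifts are 8, 9, 10, ….
Decoding uxdzd: u−8=m, x−9=o, d−10=t, z−11=o, d−12=r.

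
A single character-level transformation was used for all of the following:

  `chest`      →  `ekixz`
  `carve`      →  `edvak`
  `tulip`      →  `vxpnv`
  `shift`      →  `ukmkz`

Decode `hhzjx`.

fever

In chest: c→e is +2, h→k is +3, e→i is +4, s→x is +5 — the shift increases by 1 each position. Each letter shifts forward by (position + 2), i.e. 2, 3, 4, … — the shift grows by one for each successive letter.
Reversing it on hhzjx: h−2=f, h−3=e, z−4=v, j−5=e, x−6=r.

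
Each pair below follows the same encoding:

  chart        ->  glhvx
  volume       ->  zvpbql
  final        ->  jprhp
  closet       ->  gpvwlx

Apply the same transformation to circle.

The shift depends on letter class: consonant c→g is +4, but vowel a→h is +7. Two shifts are in play — +7 for a/e/i/o/u, +4 for every other letter.
On circle: c(cons)+4=g, i(vowel)+7=p, r(cons)+4=v, c(cons)+4=g, l(cons)+4=p, e(vowel)+7=l.

gpvgpl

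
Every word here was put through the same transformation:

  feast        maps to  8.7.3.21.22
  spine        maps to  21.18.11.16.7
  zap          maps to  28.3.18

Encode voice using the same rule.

24.17.11.5.7

f is letter #6 and maps to 8: an offset of 2. Each letter is replaced by its alphabet position (a=1..z=26) + 2.
On voice: v=22→24, o=15→17, i=9→11, c=3→5, e=5→7.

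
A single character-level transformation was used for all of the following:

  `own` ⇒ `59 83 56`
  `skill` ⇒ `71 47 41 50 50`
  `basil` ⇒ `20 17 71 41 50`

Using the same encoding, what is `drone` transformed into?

26 68 59 56 29

o(#15)→59 and w(#23)→83: differences scale by 3, so n = 3·pos + 14. With a=1..z=26, the number is 3·pos + 14.
On drone: d=4→26, r=18→68, o=15→59, n=14→56, e=5→29.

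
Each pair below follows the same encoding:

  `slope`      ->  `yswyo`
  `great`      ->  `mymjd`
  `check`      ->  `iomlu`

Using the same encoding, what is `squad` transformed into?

In slope: s→y is +6, l→s is +7, o→w is +8, p→y is +9 — the shift increases by 1 each position. Letter i (0-indexed) is shifted by i+6, so successive shifts are 6, 7, 8, ….
Applying it to squad: s+6=y, q+7=x, u+8=c, a+9=j, d+10=n.

yxcjn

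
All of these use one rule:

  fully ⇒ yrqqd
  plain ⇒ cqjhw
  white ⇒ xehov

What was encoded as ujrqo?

Each letter's alphabet position (a=0..z=25) is mapped through 3·x+9 mod 26 — an affine cipher.
Undoing it on ujrqo: u(20)→9·(20−9)≡21=v; j(9)→9·(9−9)≡0=a; r(17)→9·(17−9)≡20=u; q(16)→9·(16−9)≡11=l; o(14)→9·(14−9)≡19=t (all mod 26).

vault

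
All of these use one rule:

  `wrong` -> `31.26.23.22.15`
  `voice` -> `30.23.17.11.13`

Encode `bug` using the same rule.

The number is (letter's place in the alphabet, a=1) + 8.
For bug: b=2→10, u=21→29, g=7→15.

10.29.15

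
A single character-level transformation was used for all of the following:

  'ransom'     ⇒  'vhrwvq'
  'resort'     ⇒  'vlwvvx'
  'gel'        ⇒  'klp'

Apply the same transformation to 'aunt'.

The shift depends on letter class: consonant r→v is +4, but vowel a→h is +7. Two shifts are in play — +7 for a/e/i/o/u, +4 for every other letter.
On aunt: a(vowel)+7=h, u(vowel)+7=b, n(cons)+4=r, t(cons)+4=x.

hbrx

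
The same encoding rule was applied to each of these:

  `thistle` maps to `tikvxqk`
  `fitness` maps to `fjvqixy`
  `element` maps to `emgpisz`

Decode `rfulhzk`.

In thistle: t→t is +0, h→i is +1, i→k is +2, s→v is +3 — the shift increases by 1 each position. Letter i (0-indexed) is shifted by i+0, so successive shifts are 0, 1, 2, ….
Reversing it on rfulhzk: r−0=r, f−1=e, u−2=s, l−3=i, h−4=d, z−5=u, k−6=e.

residue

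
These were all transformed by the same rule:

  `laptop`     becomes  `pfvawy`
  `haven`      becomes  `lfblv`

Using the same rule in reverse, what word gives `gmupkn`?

choice

Each letter shifts forward by (position + 4), i.e. 4, 5, 6, … — the shift grows by one for each successive letter.
Decoding gmupkn: g−4=c, m−5=h, u−6=o, p−7=i, k−8=c, n−9=e.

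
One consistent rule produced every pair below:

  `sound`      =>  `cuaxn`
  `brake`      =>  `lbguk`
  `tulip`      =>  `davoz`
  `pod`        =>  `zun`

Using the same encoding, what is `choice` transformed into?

mruomk

The shift depends on letter class: consonant s→c is +10, but vowel o→u is +6. Two shifts are in play — +6 for a/e/i/o/u, +10 for every other letter.
For choice: c(cons)+10=m, h(cons)+10=r, o(vowel)+6=u, i(vowel)+6=o, c(cons)+10=m, e(vowel)+6=k.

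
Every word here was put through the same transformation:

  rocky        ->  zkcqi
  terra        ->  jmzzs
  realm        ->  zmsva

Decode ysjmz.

water

r(17)→z(25) and o(14)→k(10) fit y≡5x+18 (mod 26); the inverse of 5 mod 26 is 21. This is an affine cipher: with a=0,…,z=25, each position x becomes (5x+18) mod 26.
Reversing it on ysjmz: y(24)→21·(24−18)≡22=w; s(18)→21·(18−18)≡0=a; j(9)→21·(9−18)≡19=t; m(12)→21·(12−18)≡4=e; z(25)→21·(25−18)≡17=r (all mod 26).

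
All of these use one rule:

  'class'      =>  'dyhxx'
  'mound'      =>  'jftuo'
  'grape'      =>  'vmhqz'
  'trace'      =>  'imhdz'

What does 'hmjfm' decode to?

c(2)→d(3) and l(11)→y(24) fit y≡11x+7 (mod 26); the inverse of 11 mod 26 is 19. Each letter's alphabet position (a=0..z=25) is mapped through 11·x+7 mod 26 — an affine cipher.
Reversing it on hmjfm: h(7)→19·(7−7)≡0=a; m(12)→19·(12−7)≡17=r; j(9)→19·(9−7)≡12=m; f(5)→19·(5−7)≡14=o; m(12)→19·(12−7)≡17=r (all mod 26).

armor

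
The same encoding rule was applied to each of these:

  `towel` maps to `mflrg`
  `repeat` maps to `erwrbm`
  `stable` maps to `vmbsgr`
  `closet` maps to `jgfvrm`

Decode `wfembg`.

t(19)→m(12) and o(14)→f(5) fit y≡17x+1 (mod 26); the inverse of 17 mod 26 is 23. Each letter's alphabet position (a=0..z=25) is mapped through 17·x+1 mod 26 — an affine cipher.
Undoing it on wfembg: w(22)→23·(22−1)≡15=p; f(5)→23·(5−1)≡14=o; e(4)→23·(4−1)≡17=r; m(12)→23·(12−1)≡19=t; b(1)→23·(1−1)≡0=a; g(6)→23·(6−1)≡11=l (all mod 26).

portal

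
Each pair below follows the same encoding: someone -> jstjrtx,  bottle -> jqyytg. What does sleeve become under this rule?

The output letters match the input read backwards, each shifted +5: someone reversed is enoemos. Two steps: reverse the string, then apply a Caesar shift of +5.
Applying it to sleeve: reverse → eveels; then shift: e+5=j, v+5=a, e+5=j, e+5=j, l+5=q, s+5=x.

jajjqx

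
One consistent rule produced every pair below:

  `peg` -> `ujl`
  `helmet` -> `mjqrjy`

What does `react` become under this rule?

Each letter is shifted forward by 5 in the alphabet (a Caesar shift of +5).
On react: r+5=w, e+5=j, a+5=f, c+5=h, t+5=y.

wjfhy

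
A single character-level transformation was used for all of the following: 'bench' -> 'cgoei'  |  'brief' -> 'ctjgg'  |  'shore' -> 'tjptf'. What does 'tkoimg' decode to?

The shifts repeat in a cycle of length 2: positions 0,1,… shift by +1, +2, then the pattern repeats.
Decoding tkoimg: t−1=s, k−2=i, o−1=n, i−2=g, m−1=l, g−2=e.

single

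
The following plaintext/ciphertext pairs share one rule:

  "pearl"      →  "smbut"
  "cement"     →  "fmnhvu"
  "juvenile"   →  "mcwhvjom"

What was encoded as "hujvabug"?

Shifts by position in pearl: pos 0: p→s (+3), pos 1: e→m (+8), pos 2: a→b (+1), pos 3: r→u (+3), pos 4: l→t (+8) — repeating every 3. The shifts repeat in a cycle of length 3: positions 0,1,… shift by +3, +8, +1, then the pattern repeats.
Decoding hujvabug: h−3=e, u−8=m, j−1=i, v−3=s, a−8=s, b−1=a, u−3=r, g−8=y.

emissary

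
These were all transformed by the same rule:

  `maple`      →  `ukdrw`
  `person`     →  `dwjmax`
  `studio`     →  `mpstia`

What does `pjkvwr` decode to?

m(12)→u(20) and a(0)→k(10) fit y≡3x+10 (mod 26); the inverse of 3 mod 26 is 9. Each letter's alphabet position (a=0..z=25) is mapped through 3·x+10 mod 26 — an affine cipher.
Decoding pjkvwr: p(15)→9·(15−10)≡19=t; j(9)→9·(9−10)≡17=r; k(10)→9·(10−10)≡0=a; v(21)→9·(21−10)≡21=v; w(22)→9·(22−10)≡4=e; r(17)→9·(17−10)≡11=l (all mod 26).

travel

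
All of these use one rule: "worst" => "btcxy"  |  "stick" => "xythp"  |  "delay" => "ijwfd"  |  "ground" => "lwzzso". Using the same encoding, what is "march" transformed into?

rfchm

Shifts by position in worst: pos 0: w→b (+5), pos 1: o→t (+5), pos 2: r→c (+11), pos 3: s→x (+5), pos 4: t→y (+5) — repeating every 3. The shifts repeat in a cycle of length 3: positions 0,1,… shift by +5, +5, +11, then the pattern repeats.
For march: m+5=r, a+5=f, r+11=c, c+5=h, h+5=m.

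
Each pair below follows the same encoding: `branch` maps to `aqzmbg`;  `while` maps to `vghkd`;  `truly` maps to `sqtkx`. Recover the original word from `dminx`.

enjoy

This is a Caesar cipher with shift 25.
Decoding dminx: d−25=e, m−25=n, i−25=j, n−25=o, x−25=y.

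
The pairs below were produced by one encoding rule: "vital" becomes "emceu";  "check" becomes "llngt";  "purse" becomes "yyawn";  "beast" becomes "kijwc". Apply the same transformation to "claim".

Shifts by position in vital: pos 0: v→e (+9), pos 1: i→m (+4), pos 2: t→c (+9), pos 3: a→e (+4) — repeating every 2. It's a Vigenère-style cipher with numeric key [9,4]: position i shifts by key[i mod 2].
On claim: c+9=l, l+4=p, a+9=j, i+4=m, m+9=v.

lpjmv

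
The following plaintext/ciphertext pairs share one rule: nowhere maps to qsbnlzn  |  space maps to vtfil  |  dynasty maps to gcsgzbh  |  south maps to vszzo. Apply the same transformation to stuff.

vxzlm

Each letter shifts forward by (position + 3), i.e. 3, 4, 5, … — the shift grows by one for each successive letter.
Applying it to stuff: s+3=v, t+4=x, u+5=z, f+6=l, f+7=m.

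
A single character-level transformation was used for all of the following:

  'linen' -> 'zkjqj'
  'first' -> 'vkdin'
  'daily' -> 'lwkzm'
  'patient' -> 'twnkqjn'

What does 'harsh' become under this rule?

fwdif

Treating letters as 0–25, the rule is x ↦ 5x + 22 (mod 26).
Applying it to harsh: h(7)→5·7+22≡5=f; a(0)→5·0+22≡22=w; r(17)→5·17+22≡3=d; s(18)→5·18+22≡8=i; h(7)→5·7+22≡5=f (all mod 26).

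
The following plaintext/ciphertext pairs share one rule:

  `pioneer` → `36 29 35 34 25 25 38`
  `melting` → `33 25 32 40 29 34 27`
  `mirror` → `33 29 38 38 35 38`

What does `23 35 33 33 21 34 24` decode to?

The number is (letter's place in the alphabet, a=1) + 20.
Undoing it on 23 35 33 33 21 34 24: 23→(23−20)÷1=3=c, 35→(35−20)÷1=15=o, 33→(33−20)÷1=13=m, 33→(33−20)÷1=13=m, 21→(21−20)÷1=1=a, 34→(34−20)÷1=14=n, 24→(24−20)÷1=4=d.

command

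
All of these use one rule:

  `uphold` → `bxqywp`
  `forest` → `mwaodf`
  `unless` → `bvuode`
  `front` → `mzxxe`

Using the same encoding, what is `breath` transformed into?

iznket

In uphold: u→b is +7, p→x is +8, h→q is +9, o→y is +10 — the shift increases by 1 each position. Each letter shifts forward by (position + 7), i.e. 7, 8, 9, … — the shift grows by one for each successive letter.
For breath: b+7=i, r+8=z, e+9=n, a+10=k, t+11=e, h+12=t.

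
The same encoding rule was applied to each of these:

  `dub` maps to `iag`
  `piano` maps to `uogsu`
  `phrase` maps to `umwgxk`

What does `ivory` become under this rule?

oauwd

The shift depends on letter class: consonant d→i is +5, but vowel u→a is +6. Two shifts are in play — +6 for a/e/i/o/u, +5 for every other letter.
Applying it to ivory: i(vowel)+6=o, v(cons)+5=a, o(vowel)+6=u, r(cons)+5=w, y(cons)+5=d.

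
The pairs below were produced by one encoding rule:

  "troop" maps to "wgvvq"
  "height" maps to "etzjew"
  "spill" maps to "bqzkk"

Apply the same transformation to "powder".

t(19)→w(22) and r(17)→g(6) fit y≡21x+13 (mod 26); the inverse of 21 mod 26 is 5. Each letter's alphabet position (a=0..z=25) is mapped through 21·x+13 mod 26 — an affine cipher.
For powder: p(15)→21·15+13≡16=q; o(14)→21·14+13≡21=v; w(22)→21·22+13≡7=h; d(3)→21·3+13≡24=y; e(4)→21·4+13≡19=t; r(17)→21·17+13≡6=g (all mod 26).

qvhytg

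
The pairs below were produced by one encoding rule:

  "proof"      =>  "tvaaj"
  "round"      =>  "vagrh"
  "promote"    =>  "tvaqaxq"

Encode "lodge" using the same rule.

pahkq

The shift depends on letter class: consonant p→t is +4, but vowel o→a is +12. Two shifts are in play — +12 for a/e/i/o/u, +4 for every other letter.
For lodge: l(cons)+4=p, o(vowel)+12=a, d(cons)+4=h, g(cons)+4=k, e(vowel)+12=q.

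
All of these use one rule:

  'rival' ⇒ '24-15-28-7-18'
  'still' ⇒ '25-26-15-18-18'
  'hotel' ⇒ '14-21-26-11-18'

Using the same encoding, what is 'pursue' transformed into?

r is letter #18 and maps to 24: an offset of 6. Each letter is replaced by its alphabet position (a=1..z=26) + 6.
On pursue: p=16→22, u=21→27, r=18→24, s=19→25, u=21→27, e=5→11.

22-27-24-25-27-11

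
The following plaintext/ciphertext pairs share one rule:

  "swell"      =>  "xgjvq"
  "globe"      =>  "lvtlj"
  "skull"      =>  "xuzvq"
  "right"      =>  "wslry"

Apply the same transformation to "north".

Shifts by position in swell: pos 0: s→x (+5), pos 1: w→g (+10), pos 2: e→j (+5), pos 3: l→v (+10) — repeating every 2. It's a Vigenère-style cipher with numeric key [5,10]: position i shifts by key[i mod 2].
For north: n+5=s, o+10=y, r+5=w, t+10=d, h+5=m.

sywdm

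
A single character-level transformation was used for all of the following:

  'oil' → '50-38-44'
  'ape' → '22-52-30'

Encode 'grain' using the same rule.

34-56-22-38-48

o(#15)→50 and i(#9)→38: differences scale by 2, so n = 2·pos + 20. With a=1..z=26, the number is 2·pos + 20.
For grain: g=7→34, r=18→56, a=1→22, i=9→38, n=14→48.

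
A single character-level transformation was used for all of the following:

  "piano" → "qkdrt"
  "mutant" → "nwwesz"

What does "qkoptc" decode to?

In piano: p→q is +1, i→k is +2, a→d is +3, n→r is +4 — the shift increases by 1 each position. Letter i (0-indexed) is shifted by i+1, so successive shifts are 1, 2, 3, ….
Undoing it on qkoptc: q−1=p, k−2=i, o−3=l, p−4=l, t−5=o, c−6=w.

pillow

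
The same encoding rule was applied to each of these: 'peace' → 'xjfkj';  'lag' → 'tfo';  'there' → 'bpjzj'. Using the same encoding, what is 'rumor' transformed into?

zzutz

The shift depends on letter class: consonant p→x is +8, but vowel e→j is +5. Two shifts are in play — +5 for a/e/i/o/u, +8 for every other letter.
For rumor: r(cons)+8=z, u(vowel)+5=z, m(cons)+8=u, o(vowel)+5=t, r(cons)+8=z.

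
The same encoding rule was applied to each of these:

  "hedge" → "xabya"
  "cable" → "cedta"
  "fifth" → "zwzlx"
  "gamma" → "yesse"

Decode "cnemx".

crash

h(7)→x(23) and e(4)→a(0) fit y≡25x+4 (mod 26); the inverse of 25 mod 26 is 25. This is an affine cipher: with a=0,…,z=25, each position x becomes (25x+4) mod 26.
Decoding cnemx: c(2)→25·(2−4)≡2=c; n(13)→25·(13−4)≡17=r; e(4)→25·(4−4)≡0=a; m(12)→25·(12−4)≡18=s; x(23)→25·(23−4)≡7=h (all mod 26).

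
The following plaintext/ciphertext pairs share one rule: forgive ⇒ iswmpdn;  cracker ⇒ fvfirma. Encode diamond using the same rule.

gmfsvvm

In forgive: f→i is +3, o→s is +4, r→w is +5, g→m is +6 — the shift increases by 1 each position. Letter i (0-indexed) is shifted by i+3, so successive shifts are 3, 4, 5, ….
On diamond: d+3=g, i+4=m, a+5=f, m+6=s, o+7=v, n+8=v, d+9=m.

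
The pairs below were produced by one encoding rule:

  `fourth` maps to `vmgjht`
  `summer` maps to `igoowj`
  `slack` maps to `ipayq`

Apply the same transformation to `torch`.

f(5)→v(21) and o(14)→m(12) fit y≡25x+0 (mod 26); the inverse of 25 mod 26 is 25. This is an affine cipher: with a=0,…,z=25, each position x becomes (25x+0) mod 26.
For torch: t(19)→25·19+0≡7=h; o(14)→25·14+0≡12=m; r(17)→25·17+0≡9=j; c(2)→25·2+0≡24=y; h(7)→25·7+0≡19=t (all mod 26).

hmjyt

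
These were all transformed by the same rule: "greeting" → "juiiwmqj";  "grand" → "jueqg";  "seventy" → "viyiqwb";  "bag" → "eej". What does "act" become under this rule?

The shift depends on letter class: consonant g→j is +3, but vowel e→i is +4. Vowels shift forward by 4 and consonants shift forward by 3.
On act: a(vowel)+4=e, c(cons)+3=f, t(cons)+3=w.

efw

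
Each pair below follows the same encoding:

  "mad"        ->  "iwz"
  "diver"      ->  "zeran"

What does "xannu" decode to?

Compare letters: m→i is +22, a→w is +22, d→z is +22 — a constant shift. Every letter moves 22 places later in the alphabet, wrapping around z→a.
Decoding xannu: x−22=b, a−22=e, n−22=r, n−22=r, u−22=y.

berry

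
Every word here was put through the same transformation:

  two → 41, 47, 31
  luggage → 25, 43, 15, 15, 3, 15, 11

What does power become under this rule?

The formula is n = 2×(alphabet index, a=1) + 1.
On power: p=16→33, o=15→31, w=23→47, e=5→11, r=18→37.

33, 31, 47, 11, 37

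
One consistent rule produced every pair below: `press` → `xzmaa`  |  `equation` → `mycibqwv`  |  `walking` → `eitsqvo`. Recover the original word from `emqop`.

weigh

Compare letters: p→x is +8, r→z is +8, e→m is +8 — a constant shift. It's a constant shift of +8 (ROT8).
Decoding emqop: e−8=w, m−8=e, q−8=i, o−8=g, p−8=h.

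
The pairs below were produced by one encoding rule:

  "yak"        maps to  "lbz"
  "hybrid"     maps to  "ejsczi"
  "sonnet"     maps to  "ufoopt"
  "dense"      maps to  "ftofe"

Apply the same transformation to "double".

fmcvpe

Two steps: reverse the string, then apply a Caesar shift of +1.
Applying it to double: reverse → elbuod; then shift: e+1=f, l+1=m, b+1=c, u+1=v, o+1=p, d+1=e.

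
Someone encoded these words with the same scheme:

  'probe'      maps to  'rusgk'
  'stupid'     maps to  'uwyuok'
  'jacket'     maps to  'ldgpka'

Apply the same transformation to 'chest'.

ekixz

In probe: p→r is +2, r→u is +3, o→s is +4, b→g is +5 — the shift increases by 1 each position. Each letter shifts forward by (position + 2), i.e. 2, 3, 4, … — the shift grows by one for each successive letter.
For chest: c+2=e, h+3=k, e+4=i, s+5=x, t+6=z.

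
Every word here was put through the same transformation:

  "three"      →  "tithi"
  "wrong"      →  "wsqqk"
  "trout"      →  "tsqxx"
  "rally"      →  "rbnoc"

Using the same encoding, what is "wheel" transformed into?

The shift increases by 1 at each position, starting from +0: 0, 1, 2, ….
For wheel: w+0=w, h+1=i, e+2=g, e+3=h, l+4=p.

wighp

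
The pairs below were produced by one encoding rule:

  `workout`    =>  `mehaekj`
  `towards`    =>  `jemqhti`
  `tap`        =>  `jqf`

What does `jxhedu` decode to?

Compare letters: w→m is +16, o→e is +16, r→h is +16 — a constant shift. Each letter is shifted forward by 16 in the alphabet (a Caesar shift of +16).
Undoing it on jxhedu: j−16=t, x−16=h, h−16=r, e−16=o, d−16=n, u−16=e.

throne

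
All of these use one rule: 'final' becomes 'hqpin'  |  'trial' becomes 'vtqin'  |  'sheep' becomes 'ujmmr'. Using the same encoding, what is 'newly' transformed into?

The shift depends on letter class: consonant f→h is +2, but vowel i→q is +8. The rule splits by letter class: vowels +8, consonants +2.
On newly: n(cons)+2=p, e(vowel)+8=m, w(cons)+2=y, l(cons)+2=n, y(cons)+2=a.

pmyna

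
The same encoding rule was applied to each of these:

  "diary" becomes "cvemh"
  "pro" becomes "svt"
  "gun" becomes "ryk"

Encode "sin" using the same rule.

The output letters match the input read backwards, each shifted +4: diary reversed is yraid. Read the word backwards and shift each letter +4.
For sin: reverse → nis; then shift: n+4=r, i+4=m, s+4=w.

rmw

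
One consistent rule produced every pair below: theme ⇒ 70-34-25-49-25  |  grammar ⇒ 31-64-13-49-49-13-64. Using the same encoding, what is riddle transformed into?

t(#20)→70 and h(#8)→34: differences scale by 3, so n = 3·pos + 10. The formula is n = 3×(alphabet index, a=1) + 10.
Applying it to riddle: r=18→64, i=9→37, d=4→22, d=4→22, l=12→46, e=5→25.

64-37-22-22-46-25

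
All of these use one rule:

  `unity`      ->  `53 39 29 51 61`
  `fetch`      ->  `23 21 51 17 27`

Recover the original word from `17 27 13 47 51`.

u(#21)→53 and n(#14)→39: differences scale by 2, so n = 2·pos + 11. The formula is n = 2×(alphabet index, a=1) + 11.
Decoding 17 27 13 47 51: 17→(17−11)÷2=3=c, 27→(27−11)÷2=8=h, 13→(13−11)÷2=1=a, 47→(47−11)÷2=18=r, 51→(51−11)÷2=20=t.

chart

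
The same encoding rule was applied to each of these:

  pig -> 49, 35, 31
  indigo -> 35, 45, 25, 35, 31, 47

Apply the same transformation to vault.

With a=1..z=26, the number is 2·pos + 17.
Applying it to vault: v=22→61, a=1→19, u=21→59, l=12→41, t=20→57.

61, 19, 59, 41, 57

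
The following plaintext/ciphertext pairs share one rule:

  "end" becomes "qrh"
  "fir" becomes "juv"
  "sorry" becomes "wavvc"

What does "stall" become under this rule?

The shift depends on letter class: consonant n→r is +4, but vowel e→q is +12. The rule splits by letter class: vowels +12, consonants +4.
Applying it to stall: s(cons)+4=w, t(cons)+4=x, a(vowel)+12=m, l(cons)+4=p, l(cons)+4=p.

wxmpp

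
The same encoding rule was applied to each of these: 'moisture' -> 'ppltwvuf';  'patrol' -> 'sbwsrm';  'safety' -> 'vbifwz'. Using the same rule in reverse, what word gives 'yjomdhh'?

Shifts by position in moisture: pos 0: m→p (+3), pos 1: o→p (+1), pos 2: i→l (+3), pos 3: s→t (+1) — repeating every 2. The shifts repeat in a cycle of length 2: positions 0,1,… shift by +3, +1, then the pattern repeats.
Reversing it on yjomdhh: y−3=v, j−1=i, o−3=l, m−1=l, d−3=a, h−1=g, h−3=e.

village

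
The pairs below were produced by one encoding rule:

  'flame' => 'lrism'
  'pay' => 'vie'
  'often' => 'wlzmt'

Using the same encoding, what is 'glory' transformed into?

mrwxe

Two shifts are in play — +8 for a/e/i/o/u, +6 for every other letter.
Applying it to glory: g(cons)+6=m, l(cons)+6=r, o(vowel)+8=w, r(cons)+6=x, y(cons)+6=e.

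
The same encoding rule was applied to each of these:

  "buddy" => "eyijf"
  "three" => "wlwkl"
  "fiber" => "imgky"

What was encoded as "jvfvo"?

In buddy: b→e is +3, u→y is +4, d→i is +5, d→j is +6 — the shift increases by 1 each position. Letter i (0-indexed) is shifted by i+3, so successive shifts are 3, 4, 5, ….
Reversing it on jvfvo: j−3=g, v−4=r, f−5=a, v−6=p, o−7=h.

graph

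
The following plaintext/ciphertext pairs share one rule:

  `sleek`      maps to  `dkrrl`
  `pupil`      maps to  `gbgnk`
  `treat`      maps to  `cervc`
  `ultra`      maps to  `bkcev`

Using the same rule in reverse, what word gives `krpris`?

legend

Each letter's alphabet position (a=0..z=25) is mapped through 25·x+21 mod 26 — an affine cipher.
Reversing it on krpris: k(10)→25·(10−21)≡11=l; r(17)→25·(17−21)≡4=e; p(15)→25·(15−21)≡6=g; r(17)→25·(17−21)≡4=e; i(8)→25·(8−21)≡13=n; s(18)→25·(18−21)≡3=d (all mod 26).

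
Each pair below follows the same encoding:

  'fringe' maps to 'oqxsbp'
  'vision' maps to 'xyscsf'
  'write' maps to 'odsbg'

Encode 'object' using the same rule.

dmotly

The output letters match the input read backwards, each shifted +10: fringe reversed is egnirf. Two steps: reverse the string, then apply a Caesar shift of +10.
For object: reverse → tcejbo; then shift: t+10=d, c+10=m, e+10=o, j+10=t, b+10=l, o+10=y.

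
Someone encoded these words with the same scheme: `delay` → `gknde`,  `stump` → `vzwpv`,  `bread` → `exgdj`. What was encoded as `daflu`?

The shifts repeat in a cycle of length 3: positions 0,1,… shift by +3, +6, +2, then the pattern repeats.
Reversing it on daflu: d−3=a, a−6=u, f−2=d, l−3=i, u−6=o.

audio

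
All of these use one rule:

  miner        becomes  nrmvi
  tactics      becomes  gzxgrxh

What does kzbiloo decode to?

Each pair mirrors across the alphabet (m↔n, i↔r, n↔m): positions sum to 25. Letters are reflected about the middle of the alphabet (position → 25−position): Atbash.
Undoing it on kzbiloo: k↔p, z↔a, b↔y, i↔r, l↔o, o↔l, o↔l.

payroll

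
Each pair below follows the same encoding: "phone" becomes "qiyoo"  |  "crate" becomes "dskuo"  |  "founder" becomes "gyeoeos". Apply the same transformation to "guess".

heott

The shift depends on letter class: consonant p→q is +1, but vowel o→y is +10. Two shifts are in play — +10 for a/e/i/o/u, +1 for every other letter.
On guess: g(cons)+1=h, u(vowel)+10=e, e(vowel)+10=o, s(cons)+1=t, s(cons)+1=t.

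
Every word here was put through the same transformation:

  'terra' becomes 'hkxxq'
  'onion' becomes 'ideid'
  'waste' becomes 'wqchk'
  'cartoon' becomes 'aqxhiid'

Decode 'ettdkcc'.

t(19)→h(7) and e(4)→k(10) fit y≡5x+16 (mod 26); the inverse of 5 mod 26 is 21. Treating letters as 0–25, the rule is x ↦ 5x + 16 (mod 26).
Undoing it on ettdkcc: e(4)→21·(4−16)≡8=i; t(19)→21·(19−16)≡11=l; t(19)→21·(19−16)≡11=l; d(3)→21·(3−16)≡13=n; k(10)→21·(10−16)≡4=e; c(2)→21·(2−16)≡18=s; c(2)→21·(2−16)≡18=s (all mod 26).

illness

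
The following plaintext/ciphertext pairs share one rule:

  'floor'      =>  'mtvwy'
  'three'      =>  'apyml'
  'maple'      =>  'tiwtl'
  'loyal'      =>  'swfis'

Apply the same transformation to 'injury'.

pvqcyg

Shifts by position in floor: pos 0: f→m (+7), pos 1: l→t (+8), pos 2: o→v (+7), pos 3: o→w (+8) — repeating every 2. It's a Vigenère-style cipher with numeric key [7,8]: position i shifts by key[i mod 2].
For injury: i+7=p, n+8=v, j+7=q, u+8=c, r+7=y, y+8=g.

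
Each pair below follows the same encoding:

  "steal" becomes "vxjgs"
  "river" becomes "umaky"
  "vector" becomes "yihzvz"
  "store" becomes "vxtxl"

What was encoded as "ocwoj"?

lyric

Letter i (0-indexed) is shifted by i+3, so successive shifts are 3, 4, 5, ….
Reversing it on ocwoj: o−3=l, c−4=y, w−5=r, o−6=i, j−7=c.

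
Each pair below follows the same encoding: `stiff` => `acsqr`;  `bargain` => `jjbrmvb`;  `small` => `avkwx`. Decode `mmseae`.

Each letter shifts forward by (position + 8), i.e. 8, 9, 10, … — the shift grows by one for each successive letter.
Decoding mmseae: m−8=e, m−9=d, s−10=i, e−11=t, a−12=o, e−13=r.

editor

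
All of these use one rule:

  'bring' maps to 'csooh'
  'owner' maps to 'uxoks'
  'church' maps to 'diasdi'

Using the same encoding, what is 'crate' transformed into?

dsguk

Two shifts are in play — +6 for a/e/i/o/u, +1 for every other letter.
On crate: c(cons)+1=d, r(cons)+1=s, a(vowel)+6=g, t(cons)+1=u, e(vowel)+6=k.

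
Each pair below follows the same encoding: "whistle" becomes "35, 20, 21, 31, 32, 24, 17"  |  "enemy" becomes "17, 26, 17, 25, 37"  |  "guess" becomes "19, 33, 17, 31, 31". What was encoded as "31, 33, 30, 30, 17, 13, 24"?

surreal

Each letter is replaced by its alphabet position (a=1..z=26) + 12.
Decoding 31, 33, 30, 30, 17, 13, 24: 31→(31−12)÷1=19=s, 33→(33−12)÷1=21=u, 30→(30−12)÷1=18=r, 30→(30−12)÷1=18=r, 17→(17−12)÷1=5=e, 13→(13−12)÷1=1=a, 24→(24−12)÷1=12=l.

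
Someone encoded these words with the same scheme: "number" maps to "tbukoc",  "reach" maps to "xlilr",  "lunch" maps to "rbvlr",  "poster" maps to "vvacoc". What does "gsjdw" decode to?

album

In number: n→t is +6, u→b is +7, m→u is +8, b→k is +9 — the shift increases by 1 each position. The shift increases by 1 at each position, starting from +6: 6, 7, 8, ….
Undoing it on gsjdw: g−6=a, s−7=l, j−8=b, d−9=u, w−10=m.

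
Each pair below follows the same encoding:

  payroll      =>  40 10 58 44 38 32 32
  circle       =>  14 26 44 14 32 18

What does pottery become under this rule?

40 38 48 48 18 44 58

p(#16)→40 and a(#1)→10: differences scale by 2, so n = 2·pos + 8. The formula is n = 2×(alphabet index, a=1) + 8.
Applying it to pottery: p=16→40, o=15→38, t=20→48, t=20→48, e=5→18, r=18→44, y=25→58.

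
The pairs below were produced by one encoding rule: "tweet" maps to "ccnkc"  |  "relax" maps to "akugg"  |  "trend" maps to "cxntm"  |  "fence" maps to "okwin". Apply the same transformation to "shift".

bnrlc

Shifts by position in tweet: pos 0: t→c (+9), pos 1: w→c (+6), pos 2: e→n (+9), pos 3: e→k (+6) — repeating every 2. The shifts repeat in a cycle of length 2: positions 0,1,… shift by +9, +6, then the pattern repeats.
On shift: s+9=b, h+6=n, i+9=r, f+6=l, t+9=c.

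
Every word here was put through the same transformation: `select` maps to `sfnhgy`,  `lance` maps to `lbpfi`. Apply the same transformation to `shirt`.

sikux

In select: s→s is +0, e→f is +1, l→n is +2, e→h is +3 — the shift increases by 1 each position. The shift increases by 1 at each position, starting from +0: 0, 1, 2, ….
For shirt: s+0=s, h+1=i, i+2=k, r+3=u, t+4=x.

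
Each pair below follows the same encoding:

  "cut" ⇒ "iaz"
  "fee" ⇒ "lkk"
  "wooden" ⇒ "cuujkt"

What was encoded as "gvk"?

ape

Compare letters: c→i is +6, u→a is +6, t→z is +6 — a constant shift. This is a Caesar cipher with shift 6.
Reversing it on gvk: g−6=a, v−6=p, k−6=e.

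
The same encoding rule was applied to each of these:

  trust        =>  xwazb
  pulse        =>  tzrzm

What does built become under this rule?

fzosb

In trust: t→x is +4, r→w is +5, u→a is +6, s→z is +7 — the shift increases by 1 each position. Each letter shifts forward by (position + 4), i.e. 4, 5, 6, … — the shift grows by one for each successive letter.
On built: b+4=f, u+5=z, i+6=o, l+7=s, t+8=b.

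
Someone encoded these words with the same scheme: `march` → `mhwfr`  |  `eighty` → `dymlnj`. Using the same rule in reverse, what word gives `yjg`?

The output letters match the input read backwards, each shifted +5: march reversed is hcram. Two steps: reverse the string, then apply a Caesar shift of +5.
Reversing it on yjg: shift back: y−5=t, j−5=e, g−5=b → teb; then reverse → bet.

bet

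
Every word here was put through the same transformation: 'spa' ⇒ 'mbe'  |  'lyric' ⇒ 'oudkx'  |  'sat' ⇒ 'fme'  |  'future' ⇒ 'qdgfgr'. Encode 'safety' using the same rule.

kfqrme

The output letters match the input read backwards, each shifted +12: spa reversed is aps. The word is reversed, then every letter is shifted forward by 12.
On safety: reverse → ytefas; then shift: y+12=k, t+12=f, e+12=q, f+12=r, a+12=m, s+12=e.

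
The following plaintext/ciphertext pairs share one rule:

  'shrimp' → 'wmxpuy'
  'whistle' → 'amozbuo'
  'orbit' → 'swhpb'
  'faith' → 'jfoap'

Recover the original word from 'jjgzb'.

In shrimp: s→w is +4, h→m is +5, r→x is +6, i→p is +7 — the shift increases by 1 each position. Each letter shifts forward by (position + 4), i.e. 4, 5, 6, … — the shift grows by one for each successive letter.
Reversing it on jjgzb: j−4=f, j−5=e, g−6=a, z−7=s, b−8=t.

feast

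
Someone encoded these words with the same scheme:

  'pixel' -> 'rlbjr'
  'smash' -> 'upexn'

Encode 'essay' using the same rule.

gvwfe

In pixel: p→r is +2, i→l is +3, x→b is +4, e→j is +5 — the shift increases by 1 each position. The shift increases by 1 at each position, starting from +2: 2, 3, 4, ….
Applying it to essay: e+2=g, s+3=v, s+4=w, a+5=f, y+6=e.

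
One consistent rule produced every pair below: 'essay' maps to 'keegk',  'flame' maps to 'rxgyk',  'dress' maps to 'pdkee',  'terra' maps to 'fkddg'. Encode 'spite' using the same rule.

The shift depends on letter class: consonant s→e is +12, but vowel e→k is +6. Two shifts are in play — +6 for a/e/i/o/u, +12 for every other letter.
On spite: s(cons)+12=e, p(cons)+12=b, i(vowel)+6=o, t(cons)+12=f, e(vowel)+6=k.

ebofk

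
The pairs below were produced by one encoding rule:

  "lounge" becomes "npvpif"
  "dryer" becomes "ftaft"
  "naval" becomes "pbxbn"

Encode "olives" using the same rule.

The shift depends on letter class: consonant l→n is +2, but vowel o→p is +1. The rule splits by letter class: vowels +1, consonants +2.
Applying it to olives: o(vowel)+1=p, l(cons)+2=n, i(vowel)+1=j, v(cons)+2=x, e(vowel)+1=f, s(cons)+2=u.

pnjxfu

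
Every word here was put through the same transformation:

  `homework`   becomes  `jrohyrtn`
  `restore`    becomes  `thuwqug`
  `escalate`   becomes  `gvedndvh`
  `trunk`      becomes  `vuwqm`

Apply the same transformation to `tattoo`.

vdvwqr

Shifts by position in homework: pos 0: h→j (+2), pos 1: o→r (+3), pos 2: m→o (+2), pos 3: e→h (+3) — repeating every 2. It's a Vigenère-style cipher with numeric key [2,3]: position i shifts by key[i mod 2].
Applying it to tattoo: t+2=v, a+3=d, t+2=v, t+3=w, o+2=q, o+3=r.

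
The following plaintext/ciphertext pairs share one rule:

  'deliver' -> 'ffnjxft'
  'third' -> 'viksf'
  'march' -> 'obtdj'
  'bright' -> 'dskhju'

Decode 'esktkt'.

crisis

Shifts by position in deliver: pos 0: d→f (+2), pos 1: e→f (+1), pos 2: l→n (+2), pos 3: i→j (+1) — repeating every 2. The shifts repeat in a cycle of length 2: positions 0,1,… shift by +2, +1, then the pattern repeats.
Reversing it on esktkt: e−2=c, s−1=r, k−2=i, t−1=s, k−2=i, t−1=s.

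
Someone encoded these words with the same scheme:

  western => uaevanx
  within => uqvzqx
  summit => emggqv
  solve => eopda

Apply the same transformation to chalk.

w(22)→u(20) and e(4)→a(0) fit y≡17x+10 (mod 26); the inverse of 17 mod 26 is 23. Each letter's alphabet position (a=0..z=25) is mapped through 17·x+10 mod 26 — an affine cipher.
Applying it to chalk: c(2)→17·2+10≡18=s; h(7)→17·7+10≡25=z; a(0)→17·0+10≡10=k; l(11)→17·11+10≡15=p; k(10)→17·10+10≡24=y (all mod 26).

szkpy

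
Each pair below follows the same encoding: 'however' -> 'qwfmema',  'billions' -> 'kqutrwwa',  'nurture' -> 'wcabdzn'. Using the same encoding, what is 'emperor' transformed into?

nuymawa

A repeating key of period 2 is used — shifts +9, +8 over and over.
For emperor: e+9=n, m+8=u, p+9=y, e+8=m, r+9=a, o+8=w, r+9=a.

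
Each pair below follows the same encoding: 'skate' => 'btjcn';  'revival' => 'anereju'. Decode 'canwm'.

Compare letters: s→b is +9, k→t is +9, a→j is +9 — a constant shift. This is a Caesar cipher with shift 9.
Undoing it on canwm: c−9=t, a−9=r, n−9=e, w−9=n, m−9=d.

trend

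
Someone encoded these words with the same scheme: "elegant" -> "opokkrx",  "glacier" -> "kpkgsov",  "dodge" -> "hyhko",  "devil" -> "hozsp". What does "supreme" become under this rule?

The rule splits by letter class: vowels +10, consonants +4.
For supreme: s(cons)+4=w, u(vowel)+10=e, p(cons)+4=t, r(cons)+4=v, e(vowel)+10=o, m(cons)+4=q, e(vowel)+10=o.

wetvoqo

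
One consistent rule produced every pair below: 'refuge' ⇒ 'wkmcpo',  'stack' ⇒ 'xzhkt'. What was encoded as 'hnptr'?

In refuge: r→w is +5, e→k is +6, f→m is +7, u→c is +8 — the shift increases by 1 each position. Each letter shifts forward by (position + 5), i.e. 5, 6, 7, … — the shift grows by one for each successive letter.
Reversing it on hnptr: h−5=c, n−6=h, p−7=i, t−8=l, r−9=i.

chili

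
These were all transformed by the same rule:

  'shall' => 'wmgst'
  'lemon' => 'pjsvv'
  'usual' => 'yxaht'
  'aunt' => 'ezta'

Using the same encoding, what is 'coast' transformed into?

In shall: s→w is +4, h→m is +5, a→g is +6, l→s is +7 — the shift increases by 1 each position. The shift increases by 1 at each position, starting from +4: 4, 5, 6, ….
Applying it to coast: c+4=g, o+5=t, a+6=g, s+7=z, t+8=b.

gtgzb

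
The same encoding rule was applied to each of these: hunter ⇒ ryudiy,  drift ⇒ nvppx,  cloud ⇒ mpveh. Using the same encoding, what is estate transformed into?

owakxl

Shifts by position in hunter: pos 0: h→r (+10), pos 1: u→y (+4), pos 2: n→u (+7), pos 3: t→d (+10), pos 4: e→i (+4), pos 5: r→y (+7) — repeating every 3. A repeating key of period 3 is used — shifts +10, +4, +7 over and over.
For estate: e+10=o, s+4=w, t+7=a, a+10=k, t+4=x, e+7=l.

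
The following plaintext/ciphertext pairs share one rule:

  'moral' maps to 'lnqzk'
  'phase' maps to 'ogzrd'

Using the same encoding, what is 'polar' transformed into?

Each letter is shifted forward by 25 in the alphabet (a Caesar shift of +25).
Applying it to polar: p+25=o, o+25=n, l+25=k, a+25=z, r+25=q.

onkzq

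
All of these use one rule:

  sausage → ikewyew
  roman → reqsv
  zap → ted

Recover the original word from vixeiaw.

sweater

The output letters match the input read backwards, each shifted +4: sausage reversed is egasuas. Two steps: reverse the string, then apply a Caesar shift of +4.
Decoding vixeiaw: shift back: v−4=r, i−4=e, x−4=t, e−4=a, i−4=e, a−4=w, w−4=s → retaews; then reverse → sweater.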